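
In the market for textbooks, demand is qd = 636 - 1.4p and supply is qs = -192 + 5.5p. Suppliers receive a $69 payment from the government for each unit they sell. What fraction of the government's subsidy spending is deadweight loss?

Pre-subsidy: 636 - 1.4p = -192 + 5.5p gives p* = 120, q* = 468.
With the subsidy, sellers receive ps = pb + 69 for each unit, where pb is the price buyers pay.
Supply in terms of pb becomes qs = -192 + 5.5(pb + 69) = 187.5 + 5.5pb. Setting this equal to demand: 636 - 1.4pb = 187.5 + 5.5pb, so pb = 65.
Sellers receive ps = 65 + 69 = 134; q' = 636 − 1.4·65 = 545.
ΔCS = ½(468 + 545)(120 − 65) = 27857.5; ΔPS = ½(468 + 545)(134 − 120) = 7091.
Government spending = 69 × 545 = 37605.
DWL = ½ × 69 × (545 − 468) = 2656.5; fraction = 2656.5 / 37605 = 77/1090.

DWL / government spending = 77/1090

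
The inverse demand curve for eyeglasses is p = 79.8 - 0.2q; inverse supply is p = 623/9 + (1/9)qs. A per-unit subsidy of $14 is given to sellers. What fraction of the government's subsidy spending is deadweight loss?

DWL / government spending = 45/158

Pre-subsidy: 79.8 - 0.2q = 623/9 + (1/9)q gives q* = 34 and p* = 73.
With the subsidy, sellers receive ps = pb + 14 for each unit, where pb is the price buyers pay.
On the curves, pb = 79.8 - 0.2q and ps = 623/9 + (1/9)q; the wedge ps − pb = 14 gives 623/9 + (1/9)q − (79.8 - 0.2q) = 14, so q' = 79.
Then pb = 79.8 − 0.2·79 = 64 and ps = 623/9 + (1/9)·79 = 78.
ΔCS = ½(34 + 79)(73 − 64) = 508.5; ΔPS = ½(34 + 79)(78 − 73) = 282.5.
Government spending = 14 × 79 = 1106.
DWL = ½ × 14 × (79 − 34) = 315; fraction = 315 / 1106 = 45/158.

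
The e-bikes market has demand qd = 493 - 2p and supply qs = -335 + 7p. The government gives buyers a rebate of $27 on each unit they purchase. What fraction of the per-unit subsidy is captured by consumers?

Consumer share = 7/9

Pre-subsidy: 493 - 2p = -335 + 7p gives p* = 92, q* = 309.
With the rebate, buyers effectively pay pb = ps − 27, where ps is the price sellers receive.
Demand in terms of ps becomes qd = 493 − 2(ps − 27) = 547 - 2ps. Setting this equal to supply: 547 - 2ps = -335 + 7ps, so ps = 98.
Buyers pay pb = 98 − 27 = 71; q' = -335 + 7·98 = 351.
Buyers' price falls by p* − pb = 92 − 71 = 21; sellers' price rises by ps − p* = 98 − 92 = 6.
So consumers capture 21/27 = 7/9 of each unit of subsidy.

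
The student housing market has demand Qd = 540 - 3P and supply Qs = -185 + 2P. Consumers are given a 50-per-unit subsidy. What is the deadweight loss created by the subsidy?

Pre-subsidy: 540 - 3P = -185 + 2P gives P* = 145, Q* = 105.
With the rebate, buyers effectively pay Pb = Ps − 50, where Ps is the price sellers receive.
Demand in terms of Ps becomes Qd = 540 − 3(Ps − 50) = 690 - 3Ps. Setting this equal to supply: 690 - 3Ps = -185 + 2Ps, so Ps = 175.
Buyers pay Pb = 175 − 50 = 125; Q' = -185 + 2·175 = 165.
The subsidy expands output by 165 − 105 = 60 past the efficient level; on those units the gap between marginal cost and willingness to pay runs from 0 up to 50.
DWL = ½ × 50 × 60 = 1500.

Deadweight loss = 1500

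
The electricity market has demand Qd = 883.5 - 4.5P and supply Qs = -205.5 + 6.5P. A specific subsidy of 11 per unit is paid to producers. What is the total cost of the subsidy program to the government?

Government cost = 5139.75

Pre-subsidy: 883.5 - 4.5P = -205.5 + 6.5P gives P* = 99, Q* = 438.
With the subsidy, sellers receive Ps = Pb + 11 for each unit, where Pb is the price buyers pay.
Supply in terms of Pb becomes Qs = -205.5 + 6.5(Pb + 11) = -134 + 6.5Pb. Setting this equal to demand: 883.5 - 4.5Pb = -134 + 6.5Pb, so Pb = 92.5.
Sellers receive Ps = 92.5 + 11 = 103.5; Q' = 883.5 − 4.5·92.5 = 467.25.
Government outlay = subsidy × quantity = 11 × 467.25 = 5139.75.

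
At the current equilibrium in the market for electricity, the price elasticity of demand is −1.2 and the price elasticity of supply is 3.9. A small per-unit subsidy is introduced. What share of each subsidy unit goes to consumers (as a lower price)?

For a small subsidy around the equilibrium, the benefit split depends on the relative slopes, which at a point are proportional to the elasticities.
Buyer share = εs/(εs + |εd|) = 3.9/(3.9 + 1.2) = 13/17; seller share = |εd|/(εs + |εd|) = 4/17.

Consumer share = 13/17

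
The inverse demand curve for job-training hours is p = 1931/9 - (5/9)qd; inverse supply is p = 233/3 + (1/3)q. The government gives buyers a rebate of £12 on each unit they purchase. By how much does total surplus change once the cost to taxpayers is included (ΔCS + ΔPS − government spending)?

Net change in total surplus = -£81

Pre-subsidy: 1931/9 - (5/9)q = 233/3 + (1/3)q gives q* = 154 and p* = 129.
With the rebate, buyers effectively pay pb = ps − 12, where ps is the price sellers receive.
On the curves, pb = 1931/9 - (5/9)q and ps = 233/3 + (1/3)q; the wedge ps − pb = 12 gives 233/3 + (1/3)q − (1931/9 - (5/9)q) = 12, so q' = 167.5.
Then pb = 1931/9 − (5/9)·167.5 = 121.5 and ps = 233/3 + (1/3)·167.5 = 133.5.
ΔCS = ½(154 + 167.5)(129 − 121.5) = 1205.625; ΔPS = ½(154 + 167.5)(133.5 − 129) = 723.375.
Government spending = 12 × 167.5 = 2010.
Net change = 1205.625 + 723.375 − 2010 = -81. The loss equals the DWL triangle ½·12·13.5.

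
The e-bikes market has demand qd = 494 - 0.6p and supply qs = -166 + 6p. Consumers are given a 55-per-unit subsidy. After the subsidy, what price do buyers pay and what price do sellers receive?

Pre-subsidy: 494 - 0.6p = -166 + 6p gives p* = 100, q* = 434.
With the rebate, buyers effectively pay pb = ps − 55, where ps is the price sellers receive.
Demand in terms of ps becomes qd = 494 − 0.6(ps − 55) = 527 - 0.6ps. Setting this equal to supply: 527 - 0.6ps = -166 + 6ps, so ps = 105.
Buyers pay pb = 105 − 55 = 50; q' = -166 + 6·105 = 464.

Buyers pay 50; sellers receive 105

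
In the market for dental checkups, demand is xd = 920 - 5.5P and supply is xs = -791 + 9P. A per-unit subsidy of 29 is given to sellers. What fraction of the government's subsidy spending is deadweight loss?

DWL / government spending = 99/740

Pre-subsidy: 920 - 5.5P = -791 + 9P gives P* = 118, x* = 271.
With the subsidy, sellers receive Ps = Pb + 29 for each unit, where Pb is the price buyers pay.
Supply in terms of Pb becomes xs = -791 + 9(Pb + 29) = -530 + 9Pb. Setting this equal to demand: 920 - 5.5Pb = -530 + 9Pb, so Pb = 100.
Sellers receive Ps = 100 + 29 = 129; x' = 920 − 5.5·100 = 370.
ΔCS = ½(271 + 370)(118 − 100) = 5769; ΔPS = ½(271 + 370)(129 − 118) = 3525.5.
Government spending = 29 × 370 = 10730.
DWL = ½ × 29 × (370 − 271) = 1435.5; fraction = 1435.5 / 10730 = 99/740.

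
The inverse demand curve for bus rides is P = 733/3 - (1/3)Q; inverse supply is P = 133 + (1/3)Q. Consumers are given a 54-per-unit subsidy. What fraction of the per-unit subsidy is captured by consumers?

Pre-subsidy: 733/3 - (1/3)Q = 133 + (1/3)Q gives Q* = 167 and P* = 566/3.
With the rebate, buyers effectively pay Pb = Ps − 54, where Ps is the price sellers receive.
On the curves, Pb = 733/3 - (1/3)Q and Ps = 133 + (1/3)Q; the wedge Ps − Pb = 54 gives 133 + (1/3)Q − (733/3 - (1/3)Q) = 54, so Q' = 248.
Then Pb = 733/3 − (1/3)·248 = 485/3 and Ps = 133 + (1/3)·248 = 647/3.
Buyers' price falls by P* − Pb = 566/3 − 485/3 = 27; sellers' price rises by Ps − P* = 647/3 − 566/3 = 27.
So consumers capture 27/54 = 0.5 of each unit of subsidy.

Consumer share = 0.5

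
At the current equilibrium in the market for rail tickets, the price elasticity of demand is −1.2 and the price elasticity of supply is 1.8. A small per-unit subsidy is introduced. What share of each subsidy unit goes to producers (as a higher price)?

For a small subsidy around the equilibrium, the benefit split depends on the relative slopes, which at a point are proportional to the elasticities.
Buyer share = εs/(εs + |εd|) = 1.8/(1.8 + 1.2) = 0.6; seller share = |εd|/(εs + |εd|) = 0.4.
So producers capture 0.4 of the subsidy.

Producer share = 0.4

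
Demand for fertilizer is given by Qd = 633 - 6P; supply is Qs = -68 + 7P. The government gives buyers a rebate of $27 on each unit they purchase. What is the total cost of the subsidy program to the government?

Pre-subsidy: 633 - 6P = -68 + 7P gives P* = 701/13, Q* = 4023/13.
With the rebate, buyers effectively pay Pb = Ps − 27, where Ps is the price sellers receive.
Demand in terms of Ps becomes Qd = 633 − 6(Ps − 27) = 795 - 6Ps. Setting this equal to supply: 795 - 6Ps = -68 + 7Ps, so Ps = 863/13.
Buyers pay Pb = 863/13 − 27 = 512/13; Q' = -68 + 7·(863/13) = 5157/13.
Government outlay = subsidy × quantity = 27 × 5157/13 = 139239/13.

Government cost = 139239/13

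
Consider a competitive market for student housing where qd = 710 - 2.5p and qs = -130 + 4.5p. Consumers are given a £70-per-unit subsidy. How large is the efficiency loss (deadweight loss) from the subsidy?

Pre-subsidy: 710 - 2.5p = -130 + 4.5p gives p* = 120, q* = 410.
With the rebate, buyers effectively pay pb = ps − 70, where ps is the price sellers receive.
Demand in terms of ps becomes qd = 710 − 2.5(ps − 70) = 885 - 2.5ps. Setting this equal to supply: 885 - 2.5ps = -130 + 4.5ps, so ps = 145.
Buyers pay pb = 145 − 70 = 75; q' = -130 + 4.5·145 = 522.5.
The subsidy expands output by 522.5 − 410 = 112.5 past the efficient level; on those units the gap between marginal cost and willingness to pay runs from 0 up to 70.
DWL = ½ × 70 × 112.5 = 3937.5.

Deadweight loss = £3937.5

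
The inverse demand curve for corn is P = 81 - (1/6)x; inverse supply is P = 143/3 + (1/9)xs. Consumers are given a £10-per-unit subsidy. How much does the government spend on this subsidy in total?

Pre-subsidy: 81 - (1/6)x = 143/3 + (1/9)x gives x* = 120 and P* = 61.
With the rebate, buyers effectively pay Pb = Ps − 10, where Ps is the price sellers receive.
On the curves, Pb = 81 - (1/6)x and Ps = 143/3 + (1/9)x; the wedge Ps − Pb = 10 gives 143/3 + (1/9)x − (81 - (1/6)x) = 10, so x' = 156.
Then Pb = 81 − (1/6)·156 = 55 and Ps = 143/3 + (1/9)·156 = 65.
Government outlay = subsidy × quantity = 10 × 156 = 1560.

Government cost = £1560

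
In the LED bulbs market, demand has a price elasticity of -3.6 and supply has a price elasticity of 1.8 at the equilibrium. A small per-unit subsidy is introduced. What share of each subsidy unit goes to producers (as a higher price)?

Producer share = 2/3

For a small subsidy around the equilibrium, the benefit split depends on the relative slopes, which at a point are proportional to the elasticities.
Buyer share = εs/(εs + |εd|) = 1.8/(1.8 + 3.6) = 1/3; seller share = |εd|/(εs + |εd|) = 2/3.
So producers capture 2/3 of the subsidy.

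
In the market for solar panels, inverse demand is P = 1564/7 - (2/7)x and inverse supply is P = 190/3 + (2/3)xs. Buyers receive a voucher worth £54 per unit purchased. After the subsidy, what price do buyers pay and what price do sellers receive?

Pre-subsidy: 1564/7 - (2/7)x = 190/3 + (2/3)x gives x* = 168.1 and P* = 175.4.
With the rebate, buyers effectively pay Pb = Ps − 54, where Ps is the price sellers receive.
On the curves, Pb = 1564/7 - (2/7)x and Ps = 190/3 + (2/3)x; the wedge Ps − Pb = 54 gives 190/3 + (2/3)x − (1564/7 - (2/7)x) = 54, so x' = 224.8.
Then Pb = 1564/7 − (2/7)·224.8 = 159.2 and Ps = 190/3 + (2/3)·224.8 = 213.2.

Buyers pay £159.2; sellers receive £213.2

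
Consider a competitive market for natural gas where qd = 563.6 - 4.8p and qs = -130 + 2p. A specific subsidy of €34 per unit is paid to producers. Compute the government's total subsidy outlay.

Government cost = €4148

Pre-subsidy: 563.6 - 4.8p = -130 + 2p gives p* = 102, q* = 74.
With the subsidy, sellers receive ps = pb + 34 for each unit, where pb is the price buyers pay.
Supply in terms of pb becomes qs = -130 + 2(pb + 34) = -62 + 2pb. Setting this equal to demand: 563.6 - 4.8pb = -62 + 2pb, so pb = 92.
Sellers receive ps = 92 + 34 = 126; q' = 563.6 − 4.8·92 = 122.
Government outlay = subsidy × quantity = 34 × 122 = 4148.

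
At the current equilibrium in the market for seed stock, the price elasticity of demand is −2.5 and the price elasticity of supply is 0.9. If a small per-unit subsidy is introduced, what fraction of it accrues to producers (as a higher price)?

Producer share = 25/34

For a small subsidy around the equilibrium, the benefit split depends on the relative slopes, which at a point are proportional to the elasticities.
Buyer share = εs/(εs + |εd|) = 0.9/(0.9 + 2.5) = 9/34; seller share = |εd|/(εs + |εd|) = 25/34.
So producers capture 25/34 of the subsidy.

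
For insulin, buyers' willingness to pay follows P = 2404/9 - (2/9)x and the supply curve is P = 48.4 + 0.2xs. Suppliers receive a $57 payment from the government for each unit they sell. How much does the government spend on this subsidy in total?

Government cost = $37221

Pre-subsidy: 2404/9 - (2/9)x = 48.4 + 0.2x gives x* = 518 and P* = 152.
With the subsidy, sellers receive Ps = Pb + 57 for each unit, where Pb is the price buyers pay.
On the curves, Pb = 2404/9 - (2/9)x and Ps = 48.4 + 0.2x; the wedge Ps − Pb = 57 gives 48.4 + 0.2x − (2404/9 - (2/9)x) = 57, so x' = 653.
Then Pb = 2404/9 − (2/9)·653 = 122 and Ps = 48.4 + 0.2·653 = 179.
Government outlay = subsidy × quantity = 57 × 653 = 37221.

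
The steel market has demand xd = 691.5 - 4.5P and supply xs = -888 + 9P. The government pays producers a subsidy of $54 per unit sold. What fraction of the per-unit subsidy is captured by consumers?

Consumer share = 2/3

Pre-subsidy: 691.5 - 4.5P = -888 + 9P gives P* = 117, x* = 165.
With the subsidy, sellers receive Ps = Pb + 54 for each unit, where Pb is the price buyers pay.
Supply in terms of Pb becomes xs = -888 + 9(Pb + 54) = -402 + 9Pb. Setting this equal to demand: 691.5 - 4.5Pb = -402 + 9Pb, so Pb = 81.
Sellers receive Ps = 81 + 54 = 135; x' = 691.5 − 4.5·81 = 327.
Buyers' price falls by P* − Pb = 117 − 81 = 36; sellers' price rises by Ps − P* = 135 − 117 = 18.
So consumers capture 36/54 = 2/3 of each unit of subsidy.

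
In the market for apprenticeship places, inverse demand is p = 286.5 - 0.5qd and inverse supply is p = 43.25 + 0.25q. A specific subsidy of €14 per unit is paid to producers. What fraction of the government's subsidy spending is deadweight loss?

Pre-subsidy: 286.5 - 0.5q = 43.25 + 0.25q gives q* = 973/3 and p* = 373/3.
With the subsidy, sellers receive ps = pb + 14 for each unit, where pb is the price buyers pay.
On the curves, pb = 286.5 - 0.5q and ps = 43.25 + 0.25q; the wedge ps − pb = 14 gives 43.25 + 0.25q − (286.5 - 0.5q) = 14, so q' = 343.
Then pb = 286.5 − 0.5·343 = 115 and ps = 43.25 + 0.25·343 = 129.
ΔCS = ½(973/3 + 343)(373/3 − 115) = 28028/9; ΔPS = ½(973/3 + 343)(129 − 373/3) = 14014/9.
Government spending = 14 × 343 = 4802.
DWL = ½ × 14 × (343 − 973/3) = 392/3; fraction = (392/3) / 4802 = 4/147.

DWL / government spending = 4/147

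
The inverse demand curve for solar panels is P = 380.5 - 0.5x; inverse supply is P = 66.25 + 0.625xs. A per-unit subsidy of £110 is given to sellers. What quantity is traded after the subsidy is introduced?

Pre-subsidy: 380.5 - 0.5x = 66.25 + 0.625x gives x* = 838/3 and P* = 1445/6.
With the subsidy, sellers receive Ps = Pb + 110 for each unit, where Pb is the price buyers pay.
On the curves, Pb = 380.5 - 0.5x and Ps = 66.25 + 0.625x; the wedge Ps − Pb = 110 gives 66.25 + 0.625x − (380.5 - 0.5x) = 110, so x' = 3394/9.
Then Pb = 380.5 − 0.5·(3394/9) = 3455/18 and Ps = 66.25 + 0.625·(3394/9) = 5435/18.

x' = 3394/9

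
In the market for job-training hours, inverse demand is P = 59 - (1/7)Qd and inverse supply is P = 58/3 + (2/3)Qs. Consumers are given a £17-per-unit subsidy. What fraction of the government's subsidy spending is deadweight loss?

DWL / government spending = 0.15

Pre-subsidy: 59 - (1/7)Q = 58/3 + (2/3)Q gives Q* = 49 and P* = 52.
With the rebate, buyers effectively pay Pb = Ps − 17, where Ps is the price sellers receive.
On the curves, Pb = 59 - (1/7)Q and Ps = 58/3 + (2/3)Q; the wedge Ps − Pb = 17 gives 58/3 + (2/3)Q − (59 - (1/7)Q) = 17, so Q' = 70.
Then Pb = 59 − (1/7)·70 = 49 and Ps = 58/3 + (2/3)·70 = 66.
ΔCS = ½(49 + 70)(52 − 49) = 178.5; ΔPS = ½(49 + 70)(66 − 52) = 833.
Government spending = 17 × 70 = 1190.
DWL = ½ × 17 × (70 − 49) = 178.5; fraction = 178.5 / 1190 = 0.15.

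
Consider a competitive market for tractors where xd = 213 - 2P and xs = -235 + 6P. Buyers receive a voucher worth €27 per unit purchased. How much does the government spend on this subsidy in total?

Pre-subsidy: 213 - 2P = -235 + 6P gives P* = 56, x* = 101.
With the rebate, buyers effectively pay Pb = Ps − 27, where Ps is the price sellers receive.
Demand in terms of Ps becomes xd = 213 − 2(Ps − 27) = 267 - 2Ps. Setting this equal to supply: 267 - 2Ps = -235 + 6Ps, so Ps = 62.75.
Buyers pay Pb = 62.75 − 27 = 35.75; x' = -235 + 6·62.75 = 141.5.
Government outlay = subsidy × quantity = 27 × 141.5 = 3820.5.

Government cost = €3820.5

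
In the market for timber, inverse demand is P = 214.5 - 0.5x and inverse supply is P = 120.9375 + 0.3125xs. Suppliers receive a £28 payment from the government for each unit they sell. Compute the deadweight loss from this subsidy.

Deadweight loss = 6272/13

Pre-subsidy: 214.5 - 0.5x = 120.9375 + 0.3125x gives x* = 1497/13 and P* = 2040/13.
With the subsidy, sellers receive Ps = Pb + 28 for each unit, where Pb is the price buyers pay.
On the curves, Pb = 214.5 - 0.5x and Ps = 120.9375 + 0.3125x; the wedge Ps − Pb = 28 gives 120.9375 + 0.3125x − (214.5 - 0.5x) = 28, so x' = 1945/13.
Then Pb = 214.5 − 0.5·(1945/13) = 1816/13 and Ps = 120.9375 + 0.3125·(1945/13) = 2180/13.
The subsidy expands output by 1945/13 − 1497/13 = 448/13 past the efficient level; on those units the gap between marginal cost and willingness to pay runs from 0 up to 28.
DWL = ½ × 28 × 448/13 = 6272/13.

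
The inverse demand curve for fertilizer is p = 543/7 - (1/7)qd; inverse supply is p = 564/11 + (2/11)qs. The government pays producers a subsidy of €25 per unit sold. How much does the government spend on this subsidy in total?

Government cost = €3950

Pre-subsidy: 543/7 - (1/7)q = 564/11 + (2/11)q gives q* = 81 and p* = 66.
With the subsidy, sellers receive ps = pb + 25 for each unit, where pb is the price buyers pay.
On the curves, pb = 543/7 - (1/7)q and ps = 564/11 + (2/11)q; the wedge ps − pb = 25 gives 564/11 + (2/11)q − (543/7 - (1/7)q) = 25, so q' = 158.
Then pb = 543/7 − (1/7)·158 = 55 and ps = 564/11 + (2/11)·158 = 80.
Government outlay = subsidy × quantity = 25 × 158 = 3950.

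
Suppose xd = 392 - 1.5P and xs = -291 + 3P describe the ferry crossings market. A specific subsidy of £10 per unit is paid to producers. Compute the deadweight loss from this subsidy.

Deadweight loss = £50

Pre-subsidy: 392 - 1.5P = -291 + 3P gives P* = 1366/9, x* = 493/3.
With the subsidy, sellers receive Ps = Pb + 10 for each unit, where Pb is the price buyers pay.
Supply in terms of Pb becomes xs = -291 + 3(Pb + 10) = -261 + 3Pb. Setting this equal to demand: 392 - 1.5Pb = -261 + 3Pb, so Pb = 1306/9.
Sellers receive Ps = 1306/9 + 10 = 1396/9; x' = 392 − 1.5·(1306/9) = 523/3.
The subsidy expands output by 523/3 − 493/3 = 10 past the efficient level; on those units the gap between marginal cost and willingness to pay runs from 0 up to 10.
DWL = ½ × 10 × 10 = 50.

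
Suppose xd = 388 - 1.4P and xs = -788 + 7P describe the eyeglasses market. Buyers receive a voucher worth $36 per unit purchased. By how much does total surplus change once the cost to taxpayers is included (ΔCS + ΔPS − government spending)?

Net change in total surplus = -$756

Pre-subsidy: 388 - 1.4P = -788 + 7P gives P* = 140, x* = 192.
With the rebate, buyers effectively pay Pb = Ps − 36, where Ps is the price sellers receive.
Demand in terms of Ps becomes xd = 388 − 1.4(Ps − 36) = 438.4 - 1.4Ps. Setting this equal to supply: 438.4 - 1.4Ps = -788 + 7Ps, so Ps = 146.
Buyers pay Pb = 146 − 36 = 110; x' = -788 + 7·146 = 234.
ΔCS = ½(192 + 234)(140 − 110) = 6390; ΔPS = ½(192 + 234)(146 − 140) = 1278.
Government spending = 36 × 234 = 8424.
Net change = 6390 + 1278 − 8424 = -756. The loss equals the DWL triangle ½·36·42.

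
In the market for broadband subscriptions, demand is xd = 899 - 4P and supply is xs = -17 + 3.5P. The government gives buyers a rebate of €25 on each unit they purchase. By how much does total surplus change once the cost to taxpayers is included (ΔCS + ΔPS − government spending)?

Pre-subsidy: 899 - 4P = -17 + 3.5P gives P* = 1832/15, x* = 6157/15.
With the rebate, buyers effectively pay Pb = Ps − 25, where Ps is the price sellers receive.
Demand in terms of Ps becomes xd = 899 − 4(Ps − 25) = 999 - 4Ps. Setting this equal to supply: 999 - 4Ps = -17 + 3.5Ps, so Ps = 2032/15.
Buyers pay Pb = 2032/15 − 25 = 1657/15; x' = -17 + 3.5·(2032/15) = 6857/15.
ΔCS = ½(6157/15 + 6857/15)(1832/15 − 1657/15) = 5061; ΔPS = ½(6157/15 + 6857/15)(2032/15 − 1832/15) = 5784.
Government spending = 25 × 6857/15 = 34285/3.
Net change = 5061 + 5784 − 34285/3 = -1750/3. The loss equals the DWL triangle ½·25·140/3.

Net change in total surplus = -1750/3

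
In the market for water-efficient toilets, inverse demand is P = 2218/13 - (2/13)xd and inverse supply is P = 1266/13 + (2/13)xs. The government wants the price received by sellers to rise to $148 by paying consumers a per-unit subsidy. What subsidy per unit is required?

At a seller price of 148, quantity supplied is -633 + 6.5·148 = 329.
Buyers absorb 329 only when they pay Pb = 2218/13 − (2/13)·329 = 120.
s = Ps − Pb = 148 − 120 = 28.

Required subsidy s = $28 per unit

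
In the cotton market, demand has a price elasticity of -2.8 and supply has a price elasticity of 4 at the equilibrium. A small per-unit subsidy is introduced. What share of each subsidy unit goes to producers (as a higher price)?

For a small subsidy around the equilibrium, the benefit split depends on the relative slopes, which at a point are proportional to the elasticities.
Buyer share = εs/(εs + |εd|) = 4/(4 + 2.8) = 10/17; seller share = |εd|/(εs + |εd|) = 7/17.
So producers capture 7/17 of the subsidy.

Producer share = 7/17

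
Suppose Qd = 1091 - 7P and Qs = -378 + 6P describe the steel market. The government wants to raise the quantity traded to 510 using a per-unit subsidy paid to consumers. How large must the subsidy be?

Required subsidy s = 65 per unit

At Q = 510, invert demand for the buyer price: Pb = (1091 − 510)/7 = 83; invert supply for the seller price: Ps = (510 − (-378))/6 = 148.
The subsidy must fill the gap: s = Ps − Pb = 148 − 83 = 65.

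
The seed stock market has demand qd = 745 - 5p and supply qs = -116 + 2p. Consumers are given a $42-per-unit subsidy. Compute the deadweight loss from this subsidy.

Deadweight loss = $1260

Pre-subsidy: 745 - 5p = -116 + 2p gives p* = 123, q* = 130.
With the rebate, buyers effectively pay pb = ps − 42, where ps is the price sellers receive.
Demand in terms of ps becomes qd = 745 − 5(ps − 42) = 955 - 5ps. Setting this equal to supply: 955 - 5ps = -116 + 2ps, so ps = 153.
Buyers pay pb = 153 − 42 = 111; q' = -116 + 2·153 = 190.
The subsidy expands output by 190 − 130 = 60 past the efficient level; on those units the gap between marginal cost and willingness to pay runs from 0 up to 42.
DWL = ½ × 42 × 60 = 1260.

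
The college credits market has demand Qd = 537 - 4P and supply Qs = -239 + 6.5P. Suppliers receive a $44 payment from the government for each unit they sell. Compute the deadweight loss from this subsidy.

Deadweight loss = 50336/21

Pre-subsidy: 537 - 4P = -239 + 6.5P gives P* = 1552/21, Q* = 5069/21.
With the subsidy, sellers receive Ps = Pb + 44 for each unit, where Pb is the price buyers pay.
Supply in terms of Pb becomes Qs = -239 + 6.5(Pb + 44) = 47 + 6.5Pb. Setting this equal to demand: 537 - 4Pb = 47 + 6.5Pb, so Pb = 140/3.
Sellers receive Ps = 140/3 + 44 = 272/3; Q' = 537 − 4·(140/3) = 1051/3.
The subsidy expands output by 1051/3 − 5069/21 = 2288/21 past the efficient level; on those units the gap between marginal cost and willingness to pay runs from 0 up to 44.
DWL = ½ × 44 × 2288/21 = 50336/21.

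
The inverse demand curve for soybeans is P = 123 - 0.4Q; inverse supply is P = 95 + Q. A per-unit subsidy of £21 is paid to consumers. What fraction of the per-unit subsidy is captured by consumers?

Pre-subsidy: 123 - 0.4Q = 95 + Q gives Q* = 20 and P* = 115.
With the rebate, buyers effectively pay Pb = Ps − 21, where Ps is the price sellers receive.
On the curves, Pb = 123 - 0.4Q and Ps = 95 + Q; the wedge Ps − Pb = 21 gives 95 + Q − (123 - 0.4Q) = 21, so Q' = 35.
Then Pb = 123 − 0.4·35 = 109 and Ps = 95 + 1·35 = 130.
Buyers' price falls by P* − Pb = 115 − 109 = 6; sellers' price rises by Ps − P* = 130 − 115 = 15.
So consumers capture 6/21 = 2/7 of each unit of subsidy.

Consumer share = 2/7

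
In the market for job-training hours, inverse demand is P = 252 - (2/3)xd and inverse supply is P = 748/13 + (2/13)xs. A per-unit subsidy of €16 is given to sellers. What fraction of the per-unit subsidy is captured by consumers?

Pre-subsidy: 252 - (2/3)x = 748/13 + (2/13)x gives x* = 237 and P* = 94.
With the subsidy, sellers receive Ps = Pb + 16 for each unit, where Pb is the price buyers pay.
On the curves, Pb = 252 - (2/3)x and Ps = 748/13 + (2/13)x; the wedge Ps − Pb = 16 gives 748/13 + (2/13)x − (252 - (2/3)x) = 16, so x' = 256.5.
Then Pb = 252 − (2/3)·256.5 = 81 and Ps = 748/13 + (2/13)·256.5 = 97.
Buyers' price falls by P* − Pb = 94 − 81 = 13; sellers' price rises by Ps − P* = 97 − 94 = 3.
So consumers capture 13/16 = 0.8125 of each unit of subsidy.

Consumer share = 0.8125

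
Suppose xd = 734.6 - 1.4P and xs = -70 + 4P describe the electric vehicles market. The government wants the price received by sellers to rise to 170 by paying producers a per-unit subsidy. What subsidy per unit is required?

At a seller price of 170, quantity supplied is -70 + 4·170 = 610.
Buyers absorb 610 only when they pay Pb with 734.6 − 1.4·Pb = 610, i.e. Pb = 89.
s = Ps − Pb = 170 − 89 = 81.

Required subsidy s = 81 per unit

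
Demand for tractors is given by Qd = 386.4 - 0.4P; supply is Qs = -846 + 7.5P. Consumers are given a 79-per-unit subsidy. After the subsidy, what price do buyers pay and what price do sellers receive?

Buyers pay 81; sellers receive 160

Pre-subsidy: 386.4 - 0.4P = -846 + 7.5P gives P* = 156, Q* = 324.
With the rebate, buyers effectively pay Pb = Ps − 79, where Ps is the price sellers receive.
Demand in terms of Ps becomes Qd = 386.4 − 0.4(Ps − 79) = 418 - 0.4Ps. Setting this equal to supply: 418 - 0.4Ps = -846 + 7.5Ps, so Ps = 160.
Buyers pay Pb = 160 − 79 = 81; Q' = -846 + 7.5·160 = 354.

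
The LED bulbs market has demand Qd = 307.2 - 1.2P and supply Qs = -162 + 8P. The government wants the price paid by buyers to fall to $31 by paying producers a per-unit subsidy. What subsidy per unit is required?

At a buyer price of 31, quantity demanded is 307.2 − 1.2·31 = 270.
Sellers supply 270 only when they receive Ps with -162 + 8·Ps = 270, i.e. Ps = 54.
s = Ps − Pb = 54 − 31 = 23.

Required subsidy s = $23 per unit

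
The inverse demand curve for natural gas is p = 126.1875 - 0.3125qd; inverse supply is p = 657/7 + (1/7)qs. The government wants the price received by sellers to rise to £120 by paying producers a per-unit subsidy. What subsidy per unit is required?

Required subsidy s = £51 per unit

At a seller price of 120, quantity supplied is -657 + 7·120 = 183.
Buyers absorb 183 only when they pay pb = 126.1875 − 0.3125·183 = 69.
s = ps − pb = 120 − 69 = 51.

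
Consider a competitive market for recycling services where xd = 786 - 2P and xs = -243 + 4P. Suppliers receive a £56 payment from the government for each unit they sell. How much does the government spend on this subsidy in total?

Pre-subsidy: 786 - 2P = -243 + 4P gives P* = 171.5, x* = 443.
With the subsidy, sellers receive Ps = Pb + 56 for each unit, where Pb is the price buyers pay.
Supply in terms of Pb becomes xs = -243 + 4(Pb + 56) = -19 + 4Pb. Setting this equal to demand: 786 - 2Pb = -19 + 4Pb, so Pb = 805/6.
Sellers receive Ps = 805/6 + 56 = 1141/6; x' = 786 − 2·(805/6) = 1553/3.
Government outlay = subsidy × quantity = 56 × 1553/3 = 86968/3.

Government cost = 86968/3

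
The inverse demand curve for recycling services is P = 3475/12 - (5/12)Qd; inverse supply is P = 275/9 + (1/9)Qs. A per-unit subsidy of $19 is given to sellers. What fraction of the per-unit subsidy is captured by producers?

Producer share = 4/19

Pre-subsidy: 3475/12 - (5/12)Q = 275/9 + (1/9)Q gives Q* = 9325/19 and P* = 4850/57.
With the subsidy, sellers receive Ps = Pb + 19 for each unit, where Pb is the price buyers pay.
On the curves, Pb = 3475/12 - (5/12)Q and Ps = 275/9 + (1/9)Q; the wedge Ps − Pb = 19 gives 275/9 + (1/9)Q − (3475/12 - (5/12)Q) = 19, so Q' = 10009/19.
Then Pb = 3475/12 − (5/12)·(10009/19) = 3995/57 and Ps = 275/9 + (1/9)·(10009/19) = 5078/57.
Buyers' price falls by P* − Pb = 4850/57 − 3995/57 = 15; sellers' price rises by Ps − P* = 5078/57 − 4850/57 = 4.
So producers capture 4/19 = 4/19 of each unit of subsidy.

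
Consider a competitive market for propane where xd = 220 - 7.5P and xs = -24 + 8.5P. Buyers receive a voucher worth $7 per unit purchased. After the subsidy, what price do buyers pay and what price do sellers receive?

Buyers pay $11.53125; sellers receive $18.53125

Pre-subsidy: 220 - 7.5P = -24 + 8.5P gives P* = 15.25, x* = 105.625.
With the rebate, buyers effectively pay Pb = Ps − 7, where Ps is the price sellers receive.
Demand in terms of Ps becomes xd = 220 − 7.5(Ps − 7) = 272.5 - 7.5Ps. Setting this equal to supply: 272.5 - 7.5Ps = -24 + 8.5Ps, so Ps = 18.53125.
Buyers pay Pb = 18.53125 − 7 = 11.53125; x' = -24 + 8.5·18.53125 = 133.515625.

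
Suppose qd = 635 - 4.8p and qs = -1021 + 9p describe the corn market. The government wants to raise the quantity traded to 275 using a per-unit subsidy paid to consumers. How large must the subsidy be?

At q = 275, invert demand for the buyer price: pb = (635 − 275)/4.8 = 75; invert supply for the seller price: ps = (275 − (-1021))/9 = 144.
The subsidy must fill the gap: s = ps − pb = 144 − 75 = 69.

Required subsidy s = 69 per unit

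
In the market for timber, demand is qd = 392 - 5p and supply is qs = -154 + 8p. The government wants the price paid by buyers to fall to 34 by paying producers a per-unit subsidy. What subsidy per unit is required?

Required subsidy s = 13 per unit

At a buyer price of 34, quantity demanded is 392 − 5·34 = 222.
Sellers supply 222 only when they receive ps with -154 + 8·ps = 222, i.e. ps = 47.
s = ps − pb = 47 − 34 = 13.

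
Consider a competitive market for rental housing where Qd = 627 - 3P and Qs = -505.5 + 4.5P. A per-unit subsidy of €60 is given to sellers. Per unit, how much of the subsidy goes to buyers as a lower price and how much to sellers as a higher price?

Pre-subsidy: 627 - 3P = -505.5 + 4.5P gives P* = 151, Q* = 174.
With the subsidy, sellers receive Ps = Pb + 60 for each unit, where Pb is the price buyers pay.
Supply in terms of Pb becomes Qs = -505.5 + 4.5(Pb + 60) = -235.5 + 4.5Pb. Setting this equal to demand: 627 - 3Pb = -235.5 + 4.5Pb, so Pb = 115.
Sellers receive Ps = 115 + 60 = 175; Q' = 627 − 3·115 = 282.
Buyers' price falls by P* − Pb = 151 − 115 = 36; sellers' price rises by Ps − P* = 175 − 151 = 24.

Buyers gain €36 per unit; sellers gain €24 per unit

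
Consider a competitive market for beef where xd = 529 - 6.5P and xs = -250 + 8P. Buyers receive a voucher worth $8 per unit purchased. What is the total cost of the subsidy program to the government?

Pre-subsidy: 529 - 6.5P = -250 + 8P gives P* = 1558/29, x* = 5214/29.
With the rebate, buyers effectively pay Pb = Ps − 8, where Ps is the price sellers receive.
Demand in terms of Ps becomes xd = 529 − 6.5(Ps − 8) = 581 - 6.5Ps. Setting this equal to supply: 581 - 6.5Ps = -250 + 8Ps, so Ps = 1662/29.
Buyers pay Pb = 1662/29 − 8 = 1430/29; x' = -250 + 8·(1662/29) = 6046/29.
Government outlay = subsidy × quantity = 8 × 6046/29 = 48368/29.

Government cost = 48368/29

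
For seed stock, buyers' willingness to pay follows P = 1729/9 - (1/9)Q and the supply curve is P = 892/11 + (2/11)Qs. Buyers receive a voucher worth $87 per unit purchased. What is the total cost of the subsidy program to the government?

Pre-subsidy: 1729/9 - (1/9)Q = 892/11 + (2/11)Q gives Q* = 379 and P* = 150.
With the rebate, buyers effectively pay Pb = Ps − 87, where Ps is the price sellers receive.
On the curves, Pb = 1729/9 - (1/9)Q and Ps = 892/11 + (2/11)Q; the wedge Ps − Pb = 87 gives 892/11 + (2/11)Q − (1729/9 - (1/9)Q) = 87, so Q' = 676.
Then Pb = 1729/9 − (1/9)·676 = 117 and Ps = 892/11 + (2/11)·676 = 204.
Government outlay = subsidy × quantity = 87 × 676 = 58812.

Government cost = $58812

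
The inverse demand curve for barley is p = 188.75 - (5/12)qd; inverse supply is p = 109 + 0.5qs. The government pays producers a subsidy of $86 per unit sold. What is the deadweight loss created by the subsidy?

Pre-subsidy: 188.75 - (5/12)q = 109 + 0.5q gives q* = 87 and p* = 152.5.
With the subsidy, sellers receive ps = pb + 86 for each unit, where pb is the price buyers pay.
On the curves, pb = 188.75 - (5/12)q and ps = 109 + 0.5q; the wedge ps − pb = 86 gives 109 + 0.5q − (188.75 - (5/12)q) = 86, so q' = 1989/11.
Then pb = 188.75 − (5/12)·(1989/11) = 2495/22 and ps = 109 + 0.5·(1989/11) = 4387/22.
The subsidy expands output by 1989/11 − 87 = 1032/11 past the efficient level; on those units the gap between marginal cost and willingness to pay runs from 0 up to 86.
DWL = ½ × 86 × 1032/11 = 44376/11.

Deadweight loss = 44376/11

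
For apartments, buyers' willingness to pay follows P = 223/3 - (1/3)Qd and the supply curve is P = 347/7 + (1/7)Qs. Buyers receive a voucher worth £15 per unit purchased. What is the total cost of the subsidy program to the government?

Pre-subsidy: 223/3 - (1/3)Q = 347/7 + (1/7)Q gives Q* = 52 and P* = 57.
With the rebate, buyers effectively pay Pb = Ps − 15, where Ps is the price sellers receive.
On the curves, Pb = 223/3 - (1/3)Q and Ps = 347/7 + (1/7)Q; the wedge Ps − Pb = 15 gives 347/7 + (1/7)Q − (223/3 - (1/3)Q) = 15, so Q' = 83.5.
Then Pb = 223/3 − (1/3)·83.5 = 46.5 and Ps = 347/7 + (1/7)·83.5 = 61.5.
Government outlay = subsidy × quantity = 15 × 83.5 = 1252.5.

Government cost = £1252.5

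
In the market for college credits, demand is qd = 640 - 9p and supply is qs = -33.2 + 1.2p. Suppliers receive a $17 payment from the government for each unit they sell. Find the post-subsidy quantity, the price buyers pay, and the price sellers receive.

Pre-subsidy: 640 - 9p = -33.2 + 1.2p gives p* = 66, q* = 46.
With the subsidy, sellers receive ps = pb + 17 for each unit, where pb is the price buyers pay.
Supply in terms of pb becomes qs = -33.2 + 1.2(pb + 17) = -12.8 + 1.2pb. Setting this equal to demand: 640 - 9pb = -12.8 + 1.2pb, so pb = 64.
Sellers receive ps = 64 + 17 = 81; q' = 640 − 9·64 = 64.

q' = 64; buyers pay $64; sellers receive $81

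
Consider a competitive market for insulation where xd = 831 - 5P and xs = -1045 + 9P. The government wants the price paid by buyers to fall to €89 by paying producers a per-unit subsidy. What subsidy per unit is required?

At a buyer price of 89, quantity demanded is 831 − 5·89 = 386.
Sellers supply 386 only when they receive Ps with -1045 + 9·Ps = 386, i.e. Ps = 159.
s = Ps − Pb = 159 − 89 = 70.

Required subsidy s = €70 per unit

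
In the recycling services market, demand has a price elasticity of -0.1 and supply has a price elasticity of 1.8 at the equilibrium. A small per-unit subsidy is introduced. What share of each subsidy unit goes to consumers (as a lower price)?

Consumer share = 18/19

For a small subsidy around the equilibrium, the benefit split depends on the relative slopes, which at a point are proportional to the elasticities.
Buyer share = εs/(εs + |εd|) = 1.8/(1.8 + 0.1) = 18/19; seller share = |εd|/(εs + |εd|) = 1/19.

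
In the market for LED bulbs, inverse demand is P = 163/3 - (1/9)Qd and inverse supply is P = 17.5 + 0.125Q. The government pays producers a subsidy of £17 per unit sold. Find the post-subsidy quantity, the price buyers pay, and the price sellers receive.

Pre-subsidy: 163/3 - (1/9)Q = 17.5 + 0.125Q gives Q* = 156 and P* = 37.
With the subsidy, sellers receive Ps = Pb + 17 for each unit, where Pb is the price buyers pay.
On the curves, Pb = 163/3 - (1/9)Q and Ps = 17.5 + 0.125Q; the wedge Ps − Pb = 17 gives 17.5 + 0.125Q − (163/3 - (1/9)Q) = 17, so Q' = 228.
Then Pb = 163/3 − (1/9)·228 = 29 and Ps = 17.5 + 0.125·228 = 46.

Q' = 228; buyers pay £29; sellers receive £46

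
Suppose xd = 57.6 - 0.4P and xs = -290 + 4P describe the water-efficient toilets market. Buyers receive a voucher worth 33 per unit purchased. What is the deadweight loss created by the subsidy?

Pre-subsidy: 57.6 - 0.4P = -290 + 4P gives P* = 79, x* = 26.
With the rebate, buyers effectively pay Pb = Ps − 33, where Ps is the price sellers receive.
Demand in terms of Ps becomes xd = 57.6 − 0.4(Ps − 33) = 70.8 - 0.4Ps. Setting this equal to supply: 70.8 - 0.4Ps = -290 + 4Ps, so Ps = 82.
Buyers pay Pb = 82 − 33 = 49; x' = -290 + 4·82 = 38.
The subsidy expands output by 38 − 26 = 12 past the efficient level; on those units the gap between marginal cost and willingness to pay runs from 0 up to 33.
DWL = ½ × 33 × 12 = 198.

Deadweight loss = 198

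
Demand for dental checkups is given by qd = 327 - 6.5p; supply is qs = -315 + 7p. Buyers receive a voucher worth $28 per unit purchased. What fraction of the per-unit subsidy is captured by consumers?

Consumer share = 14/27

Pre-subsidy: 327 - 6.5p = -315 + 7p gives p* = 428/9, q* = 161/9.
With the rebate, buyers effectively pay pb = ps − 28, where ps is the price sellers receive.
Demand in terms of ps becomes qd = 327 − 6.5(ps − 28) = 509 - 6.5ps. Setting this equal to supply: 509 - 6.5ps = -315 + 7ps, so ps = 1648/27.
Buyers pay pb = 1648/27 − 28 = 892/27; q' = -315 + 7·(1648/27) = 3031/27.
Buyers' price falls by p* − pb = 428/9 − 892/27 = 392/27; sellers' price rises by ps − p* = 1648/27 − 428/9 = 364/27.
So consumers capture (392/27)/28 = 14/27 of each unit of subsidy.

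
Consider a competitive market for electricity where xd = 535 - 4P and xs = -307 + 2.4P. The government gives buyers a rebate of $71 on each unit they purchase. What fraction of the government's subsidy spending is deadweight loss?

Pre-subsidy: 535 - 4P = -307 + 2.4P gives P* = 131.5625, x* = 8.75.
With the rebate, buyers effectively pay Pb = Ps − 71, where Ps is the price sellers receive.
Demand in terms of Ps becomes xd = 535 − 4(Ps − 71) = 819 - 4Ps. Setting this equal to supply: 819 - 4Ps = -307 + 2.4Ps, so Ps = 175.9375.
Buyers pay Pb = 175.9375 − 71 = 104.9375; x' = -307 + 2.4·175.9375 = 115.25.
ΔCS = ½(8.75 + 115.25)(131.5625 − 104.9375) = 1650.75; ΔPS = ½(8.75 + 115.25)(175.9375 − 131.5625) = 2751.25.
Government spending = 71 × 115.25 = 8182.75.
DWL = ½ × 71 × (115.25 − 8.75) = 3780.75; fraction = 3780.75 / 8182.75 = 213/461.

DWL / government spending = 213/461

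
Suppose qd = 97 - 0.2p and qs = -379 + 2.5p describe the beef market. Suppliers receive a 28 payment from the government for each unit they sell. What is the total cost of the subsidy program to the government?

Government cost = 50596/27

Pre-subsidy: 97 - 0.2p = -379 + 2.5p gives p* = 4760/27, q* = 1667/27.
With the subsidy, sellers receive ps = pb + 28 for each unit, where pb is the price buyers pay.
Supply in terms of pb becomes qs = -379 + 2.5(pb + 28) = -309 + 2.5pb. Setting this equal to demand: 97 - 0.2pb = -309 + 2.5pb, so pb = 4060/27.
Sellers receive ps = 4060/27 + 28 = 4816/27; q' = 97 − 0.2·(4060/27) = 1807/27.
Government outlay = subsidy × quantity = 28 × 1807/27 = 50596/27.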